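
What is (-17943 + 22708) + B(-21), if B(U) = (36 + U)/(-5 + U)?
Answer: 123875/26 ≈ 4764.4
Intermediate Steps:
B(U) = (36 + U)/(-5 + U)
(-17943 + 22708) + B(-21) = (-17943 + 22708) + (36 - 21)/(-5 - 21) = 4765 + 15/(-26) = 4765 - 1/26*15 = 4765 - 15/26 = 123875/26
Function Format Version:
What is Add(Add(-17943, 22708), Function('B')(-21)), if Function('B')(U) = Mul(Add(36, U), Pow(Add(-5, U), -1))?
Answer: Rational(123875, 26) ≈ 4764.4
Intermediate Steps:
Function('B')(U) = Mul(Pow(Add(-5, U), -1), Add(36, U))
Add(Add(-17943, 22708), Function('B')(-21)) = Add(Add(-17943, 22708), Mul(Pow(Add(-5, -21), -1), Add(36, -21))) = Add(4765, Mul(Pow(-26, -1), 15)) = Add(4765, Mul(Rational(-1, 26), 15)) = Add(4765, Rational(-15, 26)) = Rational(123875, 26)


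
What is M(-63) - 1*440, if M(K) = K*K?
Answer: 3529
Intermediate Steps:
M(K) = K²
M(-63) - 1*440 = (-63)² - 1*440 = 3969 - 440 = 3529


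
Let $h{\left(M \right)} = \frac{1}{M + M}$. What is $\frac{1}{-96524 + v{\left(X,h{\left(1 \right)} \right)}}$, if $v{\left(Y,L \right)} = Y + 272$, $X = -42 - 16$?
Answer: $- \frac{1}{96310} \approx -1.0383 \cdot 10^{-5}$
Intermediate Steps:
$X = -58$ ($X = -42 - 16 = -58$)
$h{\left(M \right)} = \frac{1}{2 M}$
$v{\left(Y,L \right)} = 272 + Y$
$\frac{1}{-96524 + v{\left(X,h{\left(1 \right)} \right)}} = \frac{1}{-96524 + \left(272 - 58\right)} = \frac{1}{-96524 + 214} = \frac{1}{-96310} = - \frac{1}{96310}$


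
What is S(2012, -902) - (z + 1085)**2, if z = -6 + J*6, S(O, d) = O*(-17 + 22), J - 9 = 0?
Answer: -1273629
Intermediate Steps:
J = 9 (J = 9 + 0 = 9)
S(O, d) = 5*O (S(O, d) = O*5 = 5*O)
z = 48 (z = -6 + 9*6 = -6 + 54 = 48)
S(2012, -902) - (z + 1085)**2 = 5*2012 - (48 + 1085)**2 = 10060 - 1*1133**2 = 10060 - 1*1283689 = 10060 - 1283689 = -1273629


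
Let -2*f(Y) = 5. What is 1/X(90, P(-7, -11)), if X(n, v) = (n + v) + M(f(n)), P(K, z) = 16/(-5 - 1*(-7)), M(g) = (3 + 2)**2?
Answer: 1/123 ≈ 0.0081301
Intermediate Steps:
f(Y) = -5/2 (f(Y) = -1/2*5 = -5/2)
M(g) = 25 (M(g) = 5**2 = 25)
P(K, z) = 8 (P(K, z) = 16/(-5 + 7) = 16/2 = 16*(1/2) = 8)
X(n, v) = 25 + n + v (X(n, v) = (n + v) + 25 = 25 + n + v)
1/X(90, P(-7, -11)) = 1/(25 + 90 + 8) = 1/123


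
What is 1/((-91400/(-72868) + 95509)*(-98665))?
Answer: -18217/171668250045495 ≈ -1.0612e-10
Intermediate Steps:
1/((-91400/(-72868) + 95509)*(-98665)) = -1/98665/(-91400*(-1/72868) + 95509) = -1/98665/(22850/18217 + 95509) = -1/98665/(1739910303/18217) = (18217/1739910303)*(-1/98665) = -18217/171668250045495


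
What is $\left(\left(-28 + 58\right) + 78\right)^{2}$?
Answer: $11664$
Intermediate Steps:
$\left(\left(-28 + 58\right) + 78\right)^{2} = \left(30 + 78\right)^{2} = 108^{2} = 11664$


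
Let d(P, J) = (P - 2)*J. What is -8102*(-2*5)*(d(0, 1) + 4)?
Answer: 162040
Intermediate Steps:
d(P, J) = J*(-2 + P) (d(P, J) = (-2 + P)*J = J*(-2 + P))
-8102*(-2*5)*(d(0, 1) + 4) = -8102*(-2*5)*(1*(-2 + 0) + 4) = -(-81020)*(1*(-2) + 4) = -(-81020)*(-2 + 4) = -(-81020)*2 = -8102*(-20) = 162040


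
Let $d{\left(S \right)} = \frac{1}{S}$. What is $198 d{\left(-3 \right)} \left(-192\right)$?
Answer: $12672$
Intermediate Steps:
$198 d{\left(-3 \right)} \left(-192\right) = \frac{198}{-3} \left(-192\right) = 198 \left(- \frac{1}{3}\right) \left(-192\right) = \left(-66\right) \left(-192\right) = 12672$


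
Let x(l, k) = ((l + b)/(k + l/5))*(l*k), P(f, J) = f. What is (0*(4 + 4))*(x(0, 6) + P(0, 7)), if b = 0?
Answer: 0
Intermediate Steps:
x(l, k) = k*l**2/(k + l/5) (x(l, k) = ((l + 0)/(k + l/5))*(l*k) = (l/(k + l*(1/5)))*(k*l) = (l/(k + l/5))*(k*l) = k*l**2/(k + l/5))
(0*(4 + 4))*(x(0, 6) + P(0, 7)) = (0*(4 + 4))*(5*6*0**2/(0 + 5*6) + 0) = (0*8)*(5*6*0/(0 + 30) + 0) = 0*(5*6*0/30 + 0) = 0*(5*6*0*(1/30) + 0) = 0*(0 + 0) = 0*0 = 0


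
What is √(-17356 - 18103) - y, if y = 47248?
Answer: -47248 + I*√35459 ≈ -47248.0 + 188.31*I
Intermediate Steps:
√(-17356 - 18103) - y = √(-17356 - 18103) - 1*47248 = √(-35459) - 47248 = I*√35459 - 47248 = -47248 + I*√35459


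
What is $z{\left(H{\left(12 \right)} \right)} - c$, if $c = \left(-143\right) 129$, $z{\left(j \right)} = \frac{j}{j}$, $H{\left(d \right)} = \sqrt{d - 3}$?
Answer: $18448$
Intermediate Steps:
$H{\left(d \right)} = \sqrt{-3 + d}$
$z{\left(j \right)} = 1$
$c = -18447$
$z{\left(H{\left(12 \right)} \right)} - c = 1 - -18447 = 1 + 18447 = 18448$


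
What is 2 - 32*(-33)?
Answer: 1058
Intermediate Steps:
2 - 32*(-33) = 2 + 1056 = 1058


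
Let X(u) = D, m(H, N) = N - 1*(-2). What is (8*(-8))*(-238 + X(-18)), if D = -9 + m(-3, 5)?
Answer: 15360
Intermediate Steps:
m(H, N) = 2 + N (m(H, N) = N + 2 = 2 + N)
D = -2 (D = -9 + (2 + 5) = -9 + 7 = -2)
X(u) = -2
(8*(-8))*(-238 + X(-18)) = (8*(-8))*(-238 - 2) = -64*(-240) = 15360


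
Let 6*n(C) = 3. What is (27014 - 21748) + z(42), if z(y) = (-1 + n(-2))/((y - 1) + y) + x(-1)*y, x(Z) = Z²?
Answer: 881127/166 ≈ 5308.0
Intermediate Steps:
n(C) = ½ (n(C) = (⅙)*3 = ½)
z(y) = y - 1/(2*(-1 + 2*y)) (z(y) = (-1 + ½)/((y - 1) + y) + (-1)²*y = -1/(2*((-1 + y) + y)) + 1*y = -1/(2*(-1 + 2*y)) + y = y - 1/(2*(-1 + 2*y)))
(27014 - 21748) + z(42) = (27014 - 21748) + (-1 - 2*42 + 4*42²)/(2*(-1 + 2*42)) = 5266 + (-1 - 84 + 4*1764)/(2*(-1 + 84)) = 5266 + (½)*(-1 - 84 + 7056)/83 = 5266 + (½)*(1/83)*6971 = 5266 + 6971/166 = 881127/166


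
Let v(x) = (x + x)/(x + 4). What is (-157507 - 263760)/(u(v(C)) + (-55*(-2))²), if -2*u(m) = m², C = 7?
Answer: -50973307/1464002 ≈ -34.818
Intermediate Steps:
v(x) = 2*x/(4 + x) (v(x) = (2*x)/(4 + x) = 2*x/(4 + x))
u(m) = -m²/2
(-157507 - 263760)/(u(v(C)) + (-55*(-2))²) = (-157507 - 263760)/(-196/(4 + 7)²/2 + (-55*(-2))²) = -421267/(-(2*7/11)²/2 + 110²) = -421267/(-(2*7*(1/11))²/2 + 12100) = -421267/(-(14/11)²/2 + 12100) = -421267/(-½*196/121 + 12100) = -421267/(-98/121 + 12100) = -421267/1464002/121 = -421267*121/1464002 = -50973307/1464002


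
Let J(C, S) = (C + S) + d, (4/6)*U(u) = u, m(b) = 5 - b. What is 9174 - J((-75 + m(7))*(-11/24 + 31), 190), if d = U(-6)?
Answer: 272273/24 ≈ 11345.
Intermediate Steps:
U(u) = 3*u/2
d = -9 (d = (3/2)*(-6) = -9)
J(C, S) = -9 + C + S (J(C, S) = (C + S) - 9 = -9 + C + S)
9174 - J((-75 + m(7))*(-11/24 + 31), 190) = 9174 - (-9 + (-75 + (5 - 1*7))*(-11/24 + 31) + 190) = 9174 - (-9 + (-75 + (5 - 7))*(-11*1/24 + 31) + 190) = 9174 - (-9 + (-75 - 2)*(-11/24 + 31) + 190) = 9174 - (-9 - 77*733/24 + 190) = 9174 - (-9 - 56441/24 + 190) = 9174 - 1*(-52097/24) = 9174 + 52097/24 = 272273/24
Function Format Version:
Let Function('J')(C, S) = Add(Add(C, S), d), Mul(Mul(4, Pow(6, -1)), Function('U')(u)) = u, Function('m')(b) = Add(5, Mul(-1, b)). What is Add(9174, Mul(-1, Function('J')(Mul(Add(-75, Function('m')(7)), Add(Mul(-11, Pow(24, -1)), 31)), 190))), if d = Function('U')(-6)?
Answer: Rational(272273, 24) ≈ 11345.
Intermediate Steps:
Function('U')(u) = Mul(Rational(3, 2), u)
d = -9 (d = Mul(Rational(3, 2), -6) = -9)
Function('J')(C, S) = Add(-9, C, S) (Function('J')(C, S) = Add(Add(C, S), -9) = Add(-9, C, S))
Add(9174, Mul(-1, Function('J')(Mul(Add(-75, Function('m')(7)), Add(Mul(-11, Pow(24, -1)), 31)), 190))) = Add(9174, Mul(-1, Add(-9, Mul(Add(-75, Add(5, Mul(-1, 7))), Add(Mul(-11, Pow(24, -1)), 31)), 190))) = Add(9174, Mul(-1, Add(-9, Mul(Add(-75, Add(5, -7)), Add(Mul(-11, Rational(1, 24)), 31)), 190))) = Add(9174, Mul(-1, Add(-9, Mul(Add(-75, -2), Add(Rational(-11, 24), 31)), 190))) = Add(9174, Mul(-1, Add(-9, Mul(-77, Rational(733, 24)), 190))) = Add(9174, Mul(-1, Add(-9, Rational(-56441, 24), 190))) = Add(9174, Mul(-1, Rational(-52097, 24))) = Add(9174, Rational(52097, 24)) = Rational(272273, 24)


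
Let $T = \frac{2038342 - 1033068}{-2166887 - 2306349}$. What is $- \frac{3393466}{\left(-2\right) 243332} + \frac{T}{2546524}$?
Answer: $\frac{2415978688695302593}{346480520929308056} \approx 6.9729$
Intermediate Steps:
$T = - \frac{502637}{2236618}$ ($T = \frac{1005274}{-4473236} = 1005274 \left(- \frac{1}{4473236}\right) = - \frac{502637}{2236618} \approx -0.22473$)
$- \frac{3393466}{\left(-2\right) 243332} + \frac{T}{2546524} = - \frac{3393466}{\left(-2\right) 243332} - \frac{502637}{2236618 \cdot 2546524} = - \frac{3393466}{-486664} - \frac{502637}{5695601415832} = \left(-3393466\right) \left(- \frac{1}{486664}\right) - \frac{502637}{5695601415832} = \frac{1696733}{243332} - \frac{502637}{5695601415832} = \frac{2415978688695302593}{346480520929308056}$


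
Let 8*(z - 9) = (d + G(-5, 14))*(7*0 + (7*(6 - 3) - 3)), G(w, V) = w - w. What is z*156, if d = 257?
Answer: 91611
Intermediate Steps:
G(w, V) = 0
z = 2349/4 (z = 9 + ((257 + 0)*(7*0 + (7*(6 - 3) - 3)))/8 = 9 + (257*(0 + (7*3 - 3)))/8 = 9 + (257*(0 + (21 - 3)))/8 = 9 + (257*(0 + 18))/8 = 9 + (257*18)/8 = 9 + (1/8)*4626 = 9 + 2313/4 = 2349/4 ≈ 587.25)
z*156 = (2349/4)*156 = 91611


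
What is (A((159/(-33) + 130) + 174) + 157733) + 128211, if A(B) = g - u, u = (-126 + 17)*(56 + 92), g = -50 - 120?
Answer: 301906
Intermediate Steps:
g = -170
u = -16132 (u = -109*148 = -16132)
A(B) = 15962 (A(B) = -170 - 1*(-16132) = -170 + 16132 = 15962)
(A((159/(-33) + 130) + 174) + 157733) + 128211 = (15962 + 157733) + 128211 = 173695 + 128211 = 301906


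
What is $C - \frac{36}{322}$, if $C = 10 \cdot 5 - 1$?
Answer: $\frac{7871}{161} \approx 48.888$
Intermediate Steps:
$C = 49$ ($C = 50 - 1 = 49$)
$C - \frac{36}{322} = 49 - \frac{36}{322} = 49 - 36 \cdot \frac{1}{322} = 49 - \frac{18}{161} = \frac{7871}{161}$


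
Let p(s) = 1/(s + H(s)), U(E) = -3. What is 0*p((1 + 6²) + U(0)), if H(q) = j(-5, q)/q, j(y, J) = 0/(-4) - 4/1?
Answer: 0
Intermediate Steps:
j(y, J) = -4 (j(y, J) = 0*(-¼) - 4*1 = 0 - 4 = -4)
H(q) = -4/q
p(s) = 1/(s - 4/s)
0*p((1 + 6²) + U(0)) = 0*(((1 + 6²) - 3)/(-4 + ((1 + 6²) - 3)²)) = 0*(((1 + 36) - 3)/(-4 + ((1 + 36) - 3)²)) = 0*((37 - 3)/(-4 + (37 - 3)²)) = 0*(34/(-4 + 34²)) = 0*(34/(-4 + 1156)) = 0*(34/1152) = 0*(34*(1/1152)) = 0*(17/576) = 0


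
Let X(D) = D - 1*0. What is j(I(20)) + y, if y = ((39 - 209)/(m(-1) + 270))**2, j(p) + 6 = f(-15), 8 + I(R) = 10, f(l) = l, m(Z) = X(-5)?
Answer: -57833/2809 ≈ -20.588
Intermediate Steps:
X(D) = D (X(D) = D + 0 = D)
m(Z) = -5
I(R) = 2 (I(R) = -8 + 10 = 2)
j(p) = -21 (j(p) = -6 - 15 = -21)
y = 1156/2809 (y = ((39 - 209)/(-5 + 270))**2 = (-170/265)**2 = (-170*1/265)**2 = (-34/53)**2 = 1156/2809 ≈ 0.41153)
j(I(20)) + y = -21 + 1156/2809 = -57833/2809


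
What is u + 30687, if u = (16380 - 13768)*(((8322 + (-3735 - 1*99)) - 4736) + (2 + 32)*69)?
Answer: 5510663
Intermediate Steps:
u = 5479976 (u = 2612*(((8322 + (-3735 - 99)) - 4736) + 34*69) = 2612*(((8322 - 3834) - 4736) + 2346) = 2612*((4488 - 4736) + 2346) = 2612*(-248 + 2346) = 2612*2098 = 5479976)
u + 30687 = 5479976 + 30687 = 5510663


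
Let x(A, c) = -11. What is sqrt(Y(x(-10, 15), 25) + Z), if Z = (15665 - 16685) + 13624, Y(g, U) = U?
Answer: sqrt(12629) ≈ 112.38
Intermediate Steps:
Z = 12604 (Z = -1020 + 13624 = 12604)
sqrt(Y(x(-10, 15), 25) + Z) = sqrt(25 + 12604) = sqrt(12629)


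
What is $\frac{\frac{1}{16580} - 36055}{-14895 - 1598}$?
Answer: $\frac{597791899}{273453940} \approx 2.1861$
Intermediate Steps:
$\frac{\frac{1}{16580} - 36055}{-14895 - 1598} = \frac{\frac{1}{16580} - 36055}{-16493} = \left(- \frac{597791899}{16580}\right) \left(- \frac{1}{16493}\right) = \frac{597791899}{273453940}$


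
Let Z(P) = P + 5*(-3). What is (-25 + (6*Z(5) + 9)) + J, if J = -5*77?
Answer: -461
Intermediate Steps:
Z(P) = -15 + P (Z(P) = P - 15 = -15 + P)
J = -385
(-25 + (6*Z(5) + 9)) + J = (-25 + (6*(-15 + 5) + 9)) - 385 = (-25 + (6*(-10) + 9)) - 385 = (-25 + (-60 + 9)) - 385 = (-25 - 51) - 385 = -76 - 385 = -461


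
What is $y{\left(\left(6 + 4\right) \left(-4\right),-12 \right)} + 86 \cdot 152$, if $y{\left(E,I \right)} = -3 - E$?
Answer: $13109$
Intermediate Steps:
$y{\left(\left(6 + 4\right) \left(-4\right),-12 \right)} + 86 \cdot 152 = \left(-3 - \left(6 + 4\right) \left(-4\right)\right) + 86 \cdot 152 = \left(-3 - 10 \left(-4\right)\right) + 13072 = \left(-3 - -40\right) + 13072 = \left(-3 + 40\right) + 13072 = 37 + 13072 = 13109$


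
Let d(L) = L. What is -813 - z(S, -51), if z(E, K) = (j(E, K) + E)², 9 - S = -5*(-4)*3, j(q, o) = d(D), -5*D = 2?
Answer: -86374/25 ≈ -3455.0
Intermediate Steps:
D = -⅖ (D = -⅕*2 = -⅖ ≈ -0.40000)
j(q, o) = -⅖
S = -51 (S = 9 - (-5*(-4))*3 = 9 - 20*3 = 9 - 1*60 = 9 - 60 = -51)
z(E, K) = (-⅖ + E)²
-813 - z(S, -51) = -813 - (-2 + 5*(-51))²/25 = -813 - (-2 - 255)²/25 = -813 - (-257)²/25 = -813 - 66049/25 = -86374/25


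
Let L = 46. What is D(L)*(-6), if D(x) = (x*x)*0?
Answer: 0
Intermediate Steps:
D(x) = 0 (D(x) = x**2*0 = 0)
D(L)*(-6) = 0*(-6) = 0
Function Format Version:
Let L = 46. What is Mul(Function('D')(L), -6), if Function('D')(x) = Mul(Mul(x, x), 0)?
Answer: 0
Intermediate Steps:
Function('D')(x) = 0 (Function('D')(x) = Mul(Pow(x, 2), 0) = 0)
Mul(Function('D')(L), -6) = Mul(0, -6) = 0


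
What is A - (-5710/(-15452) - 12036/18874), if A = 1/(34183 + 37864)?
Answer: 1408767050613/5252965646314 ≈ 0.26819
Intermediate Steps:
A = 1/72047 ≈ 1.3880e-5
A - (-5710/(-15452) - 12036/18874) = 1/72047 - (-5710/(-15452) - 12036/18874) = 1/72047 - (-5710*(-1/15452) - 12036*1/18874) = 1/72047 - (2855/7726 - 6018/9437) = 1/72047 - 1*(-19552433/72910262) = 1/72047 + 19552433/72910262 = 1408767050613/5252965646314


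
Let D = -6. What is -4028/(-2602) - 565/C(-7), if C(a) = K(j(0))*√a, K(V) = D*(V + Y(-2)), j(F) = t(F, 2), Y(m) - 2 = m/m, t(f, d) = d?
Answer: 2014/1301 - 113*I*√7/42 ≈ 1.548 - 7.1183*I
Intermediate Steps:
Y(m) = 3 (Y(m) = 2 + m/m = 2 + 1 = 3)
j(F) = 2
K(V) = -18 - 6*V (K(V) = -6*(V + 3) = -6*(3 + V) = -18 - 6*V)
C(a) = -30*√a (C(a) = (-18 - 6*2)*√a = (-18 - 12)*√a = -30*√a)
-4028/(-2602) - 565/C(-7) = -4028/(-2602) - 565*I*√7/210 = -4028*(-1/2602) - 565*I*√7/210 = 2014/1301 - 565*I*√7/210 = 2014/1301 - 113*I*√7/42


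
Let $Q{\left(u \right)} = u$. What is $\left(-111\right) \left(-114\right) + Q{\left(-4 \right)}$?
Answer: $12650$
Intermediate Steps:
$\left(-111\right) \left(-114\right) + Q{\left(-4 \right)} = \left(-111\right) \left(-114\right) - 4 = 12654 - 4 = 12650$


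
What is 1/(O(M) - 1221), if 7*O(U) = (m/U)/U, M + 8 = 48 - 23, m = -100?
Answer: -2023/2470183 ≈ -0.00081897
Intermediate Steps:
M = 17 (M = -8 + (48 - 23) = -8 + 25 = 17)
O(U) = -100/(7*U²) (O(U) = ((-100/U)/U)/7 = (-100/U²)/7 = -100/(7*U²))
1/(O(M) - 1221) = 1/(-100/7/17² - 1221) = 1/(-100/7*1/289 - 1221) = 1/(-100/2023 - 1221) = 1/(-2470183/2023) = -2023/2470183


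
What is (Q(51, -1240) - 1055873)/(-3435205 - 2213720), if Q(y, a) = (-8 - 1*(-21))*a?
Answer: 357331/1882975 ≈ 0.18977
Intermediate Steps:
Q(y, a) = 13*a (Q(y, a) = (-8 + 21)*a = 13*a)
(Q(51, -1240) - 1055873)/(-3435205 - 2213720) = (13*(-1240) - 1055873)/(-3435205 - 2213720) = (-16120 - 1055873)/(-5648925) = -1071993*(-1/5648925) = 357331/1882975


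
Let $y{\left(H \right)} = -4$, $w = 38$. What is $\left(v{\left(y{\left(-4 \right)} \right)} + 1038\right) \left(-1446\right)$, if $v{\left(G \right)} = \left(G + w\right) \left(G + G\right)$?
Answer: $-1107636$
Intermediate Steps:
$v{\left(G \right)} = 2 G \left(38 + G\right)$ ($v{\left(G \right)} = \left(G + 38\right) \left(G + G\right) = \left(38 + G\right) 2 G = 2 G \left(38 + G\right)$)
$\left(v{\left(y{\left(-4 \right)} \right)} + 1038\right) \left(-1446\right) = \left(2 \left(-4\right) \left(38 - 4\right) + 1038\right) \left(-1446\right) = \left(2 \left(-4\right) 34 + 1038\right) \left(-1446\right) = \left(-272 + 1038\right) \left(-1446\right) = 766 \left(-1446\right) = -1107636$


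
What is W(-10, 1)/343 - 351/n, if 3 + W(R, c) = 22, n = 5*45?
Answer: -12902/8575 ≈ -1.5046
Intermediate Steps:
n = 225
W(R, c) = 19 (W(R, c) = -3 + 22 = 19)
W(-10, 1)/343 - 351/n = 19/343 - 351/225 = 19*(1/343) - 351*1/225 = 19/343 - 39/25 = -12902/8575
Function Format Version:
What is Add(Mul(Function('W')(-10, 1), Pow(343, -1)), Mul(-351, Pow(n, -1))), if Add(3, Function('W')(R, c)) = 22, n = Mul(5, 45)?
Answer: Rational(-12902, 8575) ≈ -1.5046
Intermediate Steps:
n = 225
Function('W')(R, c) = 19 (Function('W')(R, c) = Add(-3, 22) = 19)
Add(Mul(Function('W')(-10, 1), Pow(343, -1)), Mul(-351, Pow(n, -1))) = Add(Mul(19, Pow(343, -1)), Mul(-351, Pow(225, -1))) = Add(Mul(19, Rational(1, 343)), Mul(-351, Rational(1, 225))) = Add(Rational(19, 343), Rational(-39, 25)) = Rational(-12902, 8575)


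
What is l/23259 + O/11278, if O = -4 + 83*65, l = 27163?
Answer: 431733583/262315002 ≈ 1.6459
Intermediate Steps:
O = 5391 (O = -4 + 5395 = 5391)
l/23259 + O/11278 = 27163/23259 + 5391/11278 = 431733583/262315002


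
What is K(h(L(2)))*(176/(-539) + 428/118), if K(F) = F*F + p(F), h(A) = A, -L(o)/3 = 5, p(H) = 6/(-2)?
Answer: 2118324/2891 ≈ 732.73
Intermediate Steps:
p(H) = -3 (p(H) = 6*(-½) = -3)
L(o) = -15 (L(o) = -3*5 = -15)
K(F) = -3 + F² (K(F) = F*F - 3 = F² - 3 = -3 + F²)
K(h(L(2)))*(176/(-539) + 428/118) = (-3 + (-15)²)*(176/(-539) + 428/118) = (-3 + 225)*(176*(-1/539) + 428*(1/118)) = 222*(-16/49 + 214/59) = 222*(9542/2891) = 2118324/2891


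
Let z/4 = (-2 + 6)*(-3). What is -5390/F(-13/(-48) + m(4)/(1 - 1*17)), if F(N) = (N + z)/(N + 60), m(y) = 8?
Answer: 3092782/463 ≈ 6679.9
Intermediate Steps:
z = -48 (z = 4*((-2 + 6)*(-3)) = 4*(4*(-3)) = 4*(-12) = -48)
F(N) = (-48 + N)/(60 + N) (F(N) = (N - 48)/(N + 60) = (-48 + N)/(60 + N))
-5390/F(-13/(-48) + m(4)/(1 - 1*17)) = -5390*(60 + (-13/(-48) + 8/(1 - 1*17)))/(-48 + (-13/(-48) + 8/(1 - 1*17))) = -5390*(60 + (-13*(-1/48) + 8/(1 - 17)))/(-48 + (-13*(-1/48) + 8/(1 - 17))) = -5390*(60 + (13/48 + 8/(-16)))/(-48 + (13/48 + 8/(-16))) = -5390*(60 + (13/48 + 8*(-1/16)))/(-48 + (13/48 + 8*(-1/16))) = -5390*(60 + (13/48 - ½))/(-48 + (13/48 - ½)) = -5390*(60 - 11/48)/(-48 - 11/48) = -5390/(-2315/48/(2869/48)) = -5390/((48/2869)*(-2315/48)) = -5390/(-2315/2869) = -5390*(-2869/2315) = 3092782/463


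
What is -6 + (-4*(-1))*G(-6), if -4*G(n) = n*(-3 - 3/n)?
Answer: -21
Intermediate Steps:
G(n) = -n*(-3 - 3/n)/4
-6 + (-4*(-1))*G(-6) = -6 + (-4*(-1))*(¾ + (¾)*(-6)) = -6 + 4*(¾ - 9/2) = -6 + 4*(-15/4) = -6 - 15 = -21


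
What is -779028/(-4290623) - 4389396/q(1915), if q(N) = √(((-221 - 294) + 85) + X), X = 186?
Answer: 779028/4290623 + 2194698*I*√61/61 ≈ 0.18157 + 2.81e+5*I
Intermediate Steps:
q(N) = 2*I*√61 (q(N) = √(((-221 - 294) + 85) + 186) = √((-515 + 85) + 186) = √(-430 + 186) = √(-244) = 2*I*√61)
-779028/(-4290623) - 4389396/q(1915) = -779028/(-4290623) - 4389396*(-I*√61/122) = -779028*(-1/4290623) - (-2194698)*I*√61/61 = 779028/4290623 + 2194698*I*√61/61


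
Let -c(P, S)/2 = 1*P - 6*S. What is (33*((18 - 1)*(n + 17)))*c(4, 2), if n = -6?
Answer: 98736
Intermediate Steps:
c(P, S) = -2*P + 12*S (c(P, S) = -2*(1*P - 6*S) = -2*(P - 6*S) = -2*P + 12*S)
(33*((18 - 1)*(n + 17)))*c(4, 2) = (33*((18 - 1)*(-6 + 17)))*(-2*4 + 12*2) = (33*(17*11))*(-8 + 24) = (33*187)*16 = 6171*16 = 98736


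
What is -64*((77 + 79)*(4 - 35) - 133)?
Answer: 318016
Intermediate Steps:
-64*((77 + 79)*(4 - 35) - 133) = -64*(156*(-31) - 133) = -64*(-4836 - 133) = -64*(-4969) = 318016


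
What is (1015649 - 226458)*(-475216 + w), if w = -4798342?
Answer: -4161844511578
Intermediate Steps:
(1015649 - 226458)*(-475216 + w) = (1015649 - 226458)*(-475216 - 4798342) = 789191*(-5273558) = -4161844511578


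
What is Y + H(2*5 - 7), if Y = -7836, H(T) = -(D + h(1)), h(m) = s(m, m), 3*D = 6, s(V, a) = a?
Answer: -7839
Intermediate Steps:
D = 2 (D = (⅓)*6 = 2)
h(m) = m
H(T) = -3 (H(T) = -(2 + 1) = -1*3 = -3)
Y + H(2*5 - 7) = -7836 - 3 = -7839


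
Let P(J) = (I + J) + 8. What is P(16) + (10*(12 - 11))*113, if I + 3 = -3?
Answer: 1148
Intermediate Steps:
I = -6 (I = -3 - 3 = -6)
P(J) = 2 + J (P(J) = (-6 + J) + 8 = 2 + J)
P(16) + (10*(12 - 11))*113 = (2 + 16) + (10*(12 - 11))*113 = 18 + (10*1)*113 = 18 + 10*113 = 18 + 1130 = 1148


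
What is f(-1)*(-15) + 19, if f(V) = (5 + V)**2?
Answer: -221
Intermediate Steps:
f(-1)*(-15) + 19 = (5 - 1)**2*(-15) + 19 = 4**2*(-15) + 19 = 16*(-15) + 19 = -240 + 19 = -221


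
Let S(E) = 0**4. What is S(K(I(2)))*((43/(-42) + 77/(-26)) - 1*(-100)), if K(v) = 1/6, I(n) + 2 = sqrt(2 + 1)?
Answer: 0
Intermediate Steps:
I(n) = -2 + sqrt(3) (I(n) = -2 + sqrt(2 + 1) = -2 + sqrt(3))
K(v) = 1/6
S(E) = 0
S(K(I(2)))*((43/(-42) + 77/(-26)) - 1*(-100)) = 0*((43/(-42) + 77/(-26)) - 1*(-100)) = 0*((43*(-1/42) + 77*(-1/26)) + 100) = 0*((-43/42 - 77/26) + 100) = 0*(-1088/273 + 100) = 0*(26212/273) = 0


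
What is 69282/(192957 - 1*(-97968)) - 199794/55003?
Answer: -2011642652/592657325 ≈ -3.3943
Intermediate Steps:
69282/(192957 - 1*(-97968)) - 199794/55003 = 69282/(192957 + 97968) - 199794*1/55003 = 69282/290925 - 199794/55003 = 69282*(1/290925) - 199794/55003 = 2566/10775 - 199794/55003 = -2011642652/592657325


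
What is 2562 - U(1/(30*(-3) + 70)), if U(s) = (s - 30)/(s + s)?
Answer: 4523/2 ≈ 2261.5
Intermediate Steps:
U(s) = (-30 + s)/(2*s) (U(s) = (-30 + s)/((2*s)) = (-30 + s)*(1/(2*s)) = (-30 + s)/(2*s))
2562 - U(1/(30*(-3) + 70)) = 2562 - (-30 + 1/(30*(-3) + 70))/(2*(1/(30*(-3) + 70))) = 2562 - (-30 + 1/(-90 + 70))/(2*(1/(-90 + 70))) = 2562 - (-30 + 1/(-20))/(2*(1/(-20))) = 2562 - (-30 - 1/20)/(2*(-1/20)) = 2562 - (-20)*(-601)/(2*20) = 2562 - 1*601/2 = 2562 - 601/2 = 4523/2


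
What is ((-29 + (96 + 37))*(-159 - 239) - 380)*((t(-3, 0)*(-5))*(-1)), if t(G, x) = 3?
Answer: -626580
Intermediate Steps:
((-29 + (96 + 37))*(-159 - 239) - 380)*((t(-3, 0)*(-5))*(-1)) = ((-29 + (96 + 37))*(-159 - 239) - 380)*((3*(-5))*(-1)) = ((-29 + 133)*(-398) - 380)*(-15*(-1)) = (104*(-398) - 380)*15 = (-41392 - 380)*15 = -41772*15 = -626580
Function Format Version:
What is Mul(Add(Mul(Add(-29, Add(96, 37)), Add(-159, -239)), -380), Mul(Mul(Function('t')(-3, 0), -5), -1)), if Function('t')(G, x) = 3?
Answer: -626580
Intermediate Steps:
Mul(Add(Mul(Add(-29, Add(96, 37)), Add(-159, -239)), -380), Mul(Mul(Function('t')(-3, 0), -5), -1)) = Mul(Add(Mul(Add(-29, Add(96, 37)), Add(-159, -239)), -380), Mul(Mul(3, -5), -1)) = Mul(Add(Mul(Add(-29, 133), -398), -380), Mul(-15, -1)) = Mul(Add(Mul(104, -398), -380), 15) = Mul(Add(-41392, -380), 15) = Mul(-41772, 15) = -626580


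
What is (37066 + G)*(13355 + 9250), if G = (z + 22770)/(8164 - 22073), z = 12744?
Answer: 11653227425400/13909 ≈ 8.3782e+8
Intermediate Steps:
G = -35514/13909 (G = (12744 + 22770)/(8164 - 22073) = 35514/(-13909) = 35514*(-1/13909) = -35514/13909 ≈ -2.5533)
(37066 + G)*(13355 + 9250) = (37066 - 35514/13909)*(13355 + 9250) = (515515480/13909)*22605 = 11653227425400/13909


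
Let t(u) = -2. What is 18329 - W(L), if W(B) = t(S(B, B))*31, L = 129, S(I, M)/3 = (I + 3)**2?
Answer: 18391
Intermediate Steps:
S(I, M) = 3*(3 + I)**2 (S(I, M) = 3*(I + 3)**2 = 3*(3 + I)**2)
W(B) = -62 (W(B) = -2*31 = -62)
18329 - W(L) = 18329 - 1*(-62) = 18329 + 62 = 18391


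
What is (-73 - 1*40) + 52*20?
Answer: 927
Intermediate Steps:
(-73 - 1*40) + 52*20 = (-73 - 40) + 1040 = -113 + 1040 = 927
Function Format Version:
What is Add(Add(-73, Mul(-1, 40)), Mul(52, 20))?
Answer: 927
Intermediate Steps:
Add(Add(-73, Mul(-1, 40)), Mul(52, 20)) = Add(Add(-73, -40), 1040) = Add(-113, 1040) = 927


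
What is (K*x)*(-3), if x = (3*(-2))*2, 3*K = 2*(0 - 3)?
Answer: -72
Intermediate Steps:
K = -2 (K = (2*(0 - 3))/3 = (2*(-3))/3 = (⅓)*(-6) = -2)
x = -12 (x = -6*2 = -12)
(K*x)*(-3) = -2*(-12)*(-3) = 24*(-3) = -72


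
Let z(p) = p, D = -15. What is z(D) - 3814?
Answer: -3829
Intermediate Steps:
z(D) - 3814 = -15 - 3814 = -3829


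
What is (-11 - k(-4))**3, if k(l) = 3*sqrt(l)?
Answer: -143 - 1962*I ≈ -143.0 - 1962.0*I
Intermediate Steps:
(-11 - k(-4))**3 = (-11 - 3*sqrt(-4))**3 = (-11 - 3*2*I)**3 = (-11 - 6*I)**3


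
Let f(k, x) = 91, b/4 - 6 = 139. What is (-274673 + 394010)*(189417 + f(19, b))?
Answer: 22615316196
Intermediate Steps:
b = 580 (b = 24 + 4*139 = 24 + 556 = 580)
(-274673 + 394010)*(189417 + f(19, b)) = (-274673 + 394010)*(189417 + 91) = 119337*189508 = 22615316196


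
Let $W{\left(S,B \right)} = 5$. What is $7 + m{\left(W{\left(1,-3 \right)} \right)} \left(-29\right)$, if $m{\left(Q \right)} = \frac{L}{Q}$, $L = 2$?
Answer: $- \frac{23}{5} \approx -4.6$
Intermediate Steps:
$m{\left(Q \right)} = \frac{2}{Q}$
$7 + m{\left(W{\left(1,-3 \right)} \right)} \left(-29\right) = 7 + \frac{2}{5} \left(-29\right) = 7 - \frac{58}{5} = - \frac{23}{5}$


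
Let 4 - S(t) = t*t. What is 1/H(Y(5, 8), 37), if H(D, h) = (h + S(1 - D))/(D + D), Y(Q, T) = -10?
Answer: 1/4 ≈ 0.25000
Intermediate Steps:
S(t) = 4 - t**2 (S(t) = 4 - t*t = 4 - t**2)
H(D, h) = (4 + h - (1 - D)**2)/(2*D) (H(D, h) = (h + (4 - (1 - D)**2))/(D + D) = (4 + h - (1 - D)**2)/((2*D)) = (4 + h - (1 - D)**2)*(1/(2*D)) = (4 + h - (1 - D)**2)/(2*D))
1/H(Y(5, 8), 37) = 1/((1/2)*(4 + 37 - (1 - 1*(-10))**2)/(-10)) = 1/((1/2)*(-1/10)*(4 + 37 - (1 + 10)**2)) = 1/((1/2)*(-1/10)*(4 + 37 - 1*11**2)) = 1/((1/2)*(-1/10)*(4 + 37 - 1*121)) = 1/((1/2)*(-1/10)*(4 + 37 - 121)) = 1/((1/2)*(-1/10)*(-80)) = 1/4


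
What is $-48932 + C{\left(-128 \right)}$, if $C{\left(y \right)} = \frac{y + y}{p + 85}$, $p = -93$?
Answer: $-48900$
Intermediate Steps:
$C{\left(y \right)} = - \frac{y}{4}$ ($C{\left(y \right)} = \frac{y + y}{-93 + 85} = \frac{2 y}{-8} = 2 y \left(- \frac{1}{8}\right) = - \frac{y}{4}$)
$-48932 + C{\left(-128 \right)} = -48932 - -32 = -48932 + 32 = -48900$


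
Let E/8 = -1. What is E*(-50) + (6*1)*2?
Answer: 412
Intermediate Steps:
E = -8 (E = 8*(-1) = -8)
E*(-50) + (6*1)*2 = -8*(-50) + (6*1)*2 = 400 + 6*2 = 400 + 12 = 412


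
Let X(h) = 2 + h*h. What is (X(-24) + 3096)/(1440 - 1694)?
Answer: -1837/127 ≈ -14.465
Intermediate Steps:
X(h) = 2 + h**2
(X(-24) + 3096)/(1440 - 1694) = ((2 + (-24)**2) + 3096)/(1440 - 1694) = ((2 + 576) + 3096)/(-254) = (578 + 3096)*(-1/254) = 3674*(-1/254) = -1837/127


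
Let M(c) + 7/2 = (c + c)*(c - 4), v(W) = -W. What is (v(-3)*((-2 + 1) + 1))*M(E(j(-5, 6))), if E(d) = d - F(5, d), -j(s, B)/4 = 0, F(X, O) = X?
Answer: 0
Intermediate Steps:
j(s, B) = 0 (j(s, B) = -4*0 = 0)
E(d) = -5 + d (E(d) = d - 1*5 = d - 5 = -5 + d)
M(c) = -7/2 + 2*c*(-4 + c) (M(c) = -7/2 + (c + c)*(c - 4) = -7/2 + (2*c)*(-4 + c) = -7/2 + 2*c*(-4 + c))
(v(-3)*((-2 + 1) + 1))*M(E(j(-5, 6))) = ((-1*(-3))*((-2 + 1) + 1))*(-7/2 - 8*(-5 + 0) + 2*(-5 + 0)**2) = (3*(-1 + 1))*(-7/2 - 8*(-5) + 2*(-5)**2) = (3*0)*(-7/2 + 40 + 2*25) = 0*(-7/2 + 40 + 50) = 0*(173/2) = 0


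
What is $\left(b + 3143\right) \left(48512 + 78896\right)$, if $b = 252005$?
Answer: $32507896384$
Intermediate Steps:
$\left(b + 3143\right) \left(48512 + 78896\right) = \left(252005 + 3143\right) \left(48512 + 78896\right) = 255148 \cdot 127408 = 32507896384$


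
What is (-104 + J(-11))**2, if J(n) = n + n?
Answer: 15876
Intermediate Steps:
J(n) = 2*n
(-104 + J(-11))**2 = (-104 + 2*(-11))**2 = (-104 - 22)**2 = (-126)**2 = 15876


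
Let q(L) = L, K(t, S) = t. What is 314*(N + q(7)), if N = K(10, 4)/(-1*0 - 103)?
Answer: 223254/103 ≈ 2167.5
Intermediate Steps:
N = -10/103 (N = 10/(-1*0 - 103) = 10/(0 - 103) = 10/(-103) = 10*(-1/103) = -10/103 ≈ -0.097087)
314*(N + q(7)) = 314*(-10/103 + 7) = 314*(711/103) = 223254/103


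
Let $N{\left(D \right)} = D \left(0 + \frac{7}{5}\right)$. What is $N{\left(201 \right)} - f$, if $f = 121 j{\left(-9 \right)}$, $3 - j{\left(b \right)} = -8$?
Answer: $- \frac{5248}{5} \approx -1049.6$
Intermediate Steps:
$j{\left(b \right)} = 11$ ($j{\left(b \right)} = 3 - -8 = 3 + 8 = 11$)
$f = 1331$ ($f = 121 \cdot 11 = 1331$)
$N{\left(D \right)} = \frac{7 D}{5}$ ($N{\left(D \right)} = D \left(0 + 7 \cdot \frac{1}{5}\right) = D \left(0 + \frac{7}{5}\right) = D \frac{7}{5} = \frac{7 D}{5}$)
$N{\left(201 \right)} - f = \frac{7}{5} \cdot 201 - 1331 = \frac{1407}{5} - 1331 = - \frac{5248}{5}$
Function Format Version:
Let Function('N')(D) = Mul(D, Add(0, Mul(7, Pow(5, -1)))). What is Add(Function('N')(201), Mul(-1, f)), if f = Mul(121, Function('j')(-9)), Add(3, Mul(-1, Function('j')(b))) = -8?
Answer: Rational(-5248, 5) ≈ -1049.6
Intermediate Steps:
Function('j')(b) = 11 (Function('j')(b) = Add(3, Mul(-1, -8)) = Add(3, 8) = 11)
f = 1331 (f = Mul(121, 11) = 1331)
Function('N')(D) = Mul(Rational(7, 5), D) (Function('N')(D) = Mul(D, Add(0, Mul(7, Rational(1, 5)))) = Mul(D, Add(0, Rational(7, 5))) = Mul(D, Rational(7, 5)) = Mul(Rational(7, 5), D))
Add(Function('N')(201), Mul(-1, f)) = Add(Mul(Rational(7, 5), 201), Mul(-1, 1331)) = Add(Rational(1407, 5), -1331) = Rational(-5248, 5)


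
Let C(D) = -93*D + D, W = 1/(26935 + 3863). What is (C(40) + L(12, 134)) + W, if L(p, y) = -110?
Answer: -116724419/30798 ≈ -3790.0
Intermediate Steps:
W = 1/30798 ≈ 3.2470e-5
C(D) = -92*D
(C(40) + L(12, 134)) + W = (-92*40 - 110) + 1/30798 = (-3680 - 110) + 1/30798 = -3790 + 1/30798 = -116724419/30798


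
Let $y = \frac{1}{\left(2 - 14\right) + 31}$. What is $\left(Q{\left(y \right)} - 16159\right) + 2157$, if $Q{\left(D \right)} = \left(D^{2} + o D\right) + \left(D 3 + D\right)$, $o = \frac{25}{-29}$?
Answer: $- \frac{146585180}{10469} \approx -14002.0$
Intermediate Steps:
$y = \frac{1}{19}$ ($y = \frac{1}{-12 + 31} = \frac{1}{19} \approx 0.052632$)
$o = - \frac{25}{29}$ ($o = 25 \left(- \frac{1}{29}\right) = - \frac{25}{29} \approx -0.86207$)
$Q{\left(D \right)} = D^{2} + \frac{91 D}{29}$ ($Q{\left(D \right)} = \left(D^{2} - \frac{25 D}{29}\right) + \left(D 3 + D\right) = \left(D^{2} - \frac{25 D}{29}\right) + \left(3 D + D\right) = \left(D^{2} - \frac{25 D}{29}\right) + 4 D = D^{2} + \frac{91 D}{29}$)
$\left(Q{\left(y \right)} - 16159\right) + 2157 = \left(\frac{1}{29} \cdot \frac{1}{19} \left(91 + 29 \cdot \frac{1}{19}\right) - 16159\right) + 2157 = \left(\frac{1}{29} \cdot \frac{1}{19} \left(91 + \frac{29}{19}\right) - 16159\right) + 2157 = \left(\frac{1}{29} \cdot \frac{1}{19} \cdot \frac{1758}{19} - 16159\right) + 2157 = \left(\frac{1758}{10469} - 16159\right) + 2157 = - \frac{169166813}{10469} + 2157 = - \frac{146585180}{10469}$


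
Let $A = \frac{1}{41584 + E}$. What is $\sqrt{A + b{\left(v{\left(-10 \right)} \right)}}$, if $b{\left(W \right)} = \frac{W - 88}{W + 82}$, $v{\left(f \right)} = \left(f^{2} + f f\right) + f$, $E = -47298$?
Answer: $\frac{\sqrt{48951838}}{11428} \approx 0.61223$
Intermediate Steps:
$v{\left(f \right)} = f + 2 f^{2}$ ($v{\left(f \right)} = \left(f^{2} + f^{2}\right) + f = 2 f^{2} + f = f + 2 f^{2}$)
$b{\left(W \right)} = \frac{-88 + W}{82 + W}$
$A = - \frac{1}{5714}$ ($A = \frac{1}{41584 - 47298} = \frac{1}{-5714} = - \frac{1}{5714} \approx -0.00017501$)
$\sqrt{A + b{\left(v{\left(-10 \right)} \right)}} = \sqrt{- \frac{1}{5714} + \frac{-88 - 10 \left(1 + 2 \left(-10\right)\right)}{82 - 10 \left(1 + 2 \left(-10\right)\right)}} = \sqrt{- \frac{1}{5714} + \frac{-88 - 10 \left(1 - 20\right)}{82 - 10 \left(1 - 20\right)}} = \sqrt{- \frac{1}{5714} + \frac{-88 - -190}{82 - -190}} = \sqrt{- \frac{1}{5714} + \frac{-88 + 190}{82 + 190}} = \sqrt{- \frac{1}{5714} + \frac{1}{272} \cdot 102} = \sqrt{- \frac{1}{5714} + \frac{3}{8}} = \sqrt{\frac{8567}{22856}} = \frac{\sqrt{48951838}}{11428}$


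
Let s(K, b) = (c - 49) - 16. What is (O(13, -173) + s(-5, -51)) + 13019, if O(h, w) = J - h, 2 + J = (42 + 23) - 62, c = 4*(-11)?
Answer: 12898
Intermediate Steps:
c = -44
J = 1 (J = -2 + ((42 + 23) - 62) = -2 + (65 - 62) = -2 + 3 = 1)
s(K, b) = -109 (s(K, b) = (-44 - 49) - 16 = -93 - 16 = -109)
O(h, w) = 1 - h
(O(13, -173) + s(-5, -51)) + 13019 = ((1 - 1*13) - 109) + 13019 = ((1 - 13) - 109) + 13019 = (-12 - 109) + 13019 = -121 + 13019 = 12898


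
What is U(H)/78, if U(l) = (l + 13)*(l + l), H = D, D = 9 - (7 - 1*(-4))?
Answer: -22/39 ≈ -0.56410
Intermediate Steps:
D = -2 (D = 9 - (7 + 4) = 9 - 1*11 = 9 - 11 = -2)
H = -2
U(l) = 2*l*(13 + l) (U(l) = (13 + l)*(2*l) = 2*l*(13 + l))
U(H)/78 = (2*(-2)*(13 - 2))/78 = (2*(-2)*11)*(1/78) = -44*1/78 = -22/39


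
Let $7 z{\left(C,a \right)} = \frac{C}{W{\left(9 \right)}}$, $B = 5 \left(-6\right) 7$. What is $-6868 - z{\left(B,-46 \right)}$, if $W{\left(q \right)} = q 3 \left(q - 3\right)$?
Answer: $- \frac{185431}{27} \approx -6867.8$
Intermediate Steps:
$B = -210$ ($B = \left(-30\right) 7 = -210$)
$W{\left(q \right)} = 3 q \left(-3 + q\right)$
$z{\left(C,a \right)} = \frac{C}{1134}$ ($z{\left(C,a \right)} = \frac{C \frac{1}{3 \cdot 9 \left(-3 + 9\right)}}{7} = \frac{C \frac{1}{3 \cdot 9 \cdot 6}}{7} = \frac{C \frac{1}{162}}{7} = \frac{\frac{1}{162} C}{7} = \frac{C}{1134}$)
$-6868 - z{\left(B,-46 \right)} = -6868 - \frac{1}{1134} \left(-210\right) = -6868 - - \frac{5}{27} = -6868 + \frac{5}{27} = - \frac{185431}{27}$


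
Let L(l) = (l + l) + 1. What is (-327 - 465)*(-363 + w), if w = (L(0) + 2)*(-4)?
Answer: 297000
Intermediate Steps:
L(l) = 1 + 2*l (L(l) = 2*l + 1 = 1 + 2*l)
w = -12 (w = ((1 + 2*0) + 2)*(-4) = ((1 + 0) + 2)*(-4) = (1 + 2)*(-4) = 3*(-4) = -12)
(-327 - 465)*(-363 + w) = (-327 - 465)*(-363 - 12) = -792*(-375) = 297000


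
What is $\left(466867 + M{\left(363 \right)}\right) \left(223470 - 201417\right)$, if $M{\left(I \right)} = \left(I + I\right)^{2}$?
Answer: $21919424979$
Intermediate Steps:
$M{\left(I \right)} = 4 I^{2}$ ($M{\left(I \right)} = \left(2 I\right)^{2} = 4 I^{2}$)
$\left(466867 + M{\left(363 \right)}\right) \left(223470 - 201417\right) = \left(466867 + 4 \cdot 363^{2}\right) \left(223470 - 201417\right) = \left(466867 + 4 \cdot 131769\right) 22053 = \left(466867 + 527076\right) 22053 = 993943 \cdot 22053 = 21919424979$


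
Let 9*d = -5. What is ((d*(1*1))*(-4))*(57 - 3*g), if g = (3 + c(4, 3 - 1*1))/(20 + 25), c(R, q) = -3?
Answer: 380/3 ≈ 126.67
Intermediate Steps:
d = -5/9 (d = (⅑)*(-5) = -5/9 ≈ -0.55556)
g = 0 (g = (3 - 3)/(20 + 25) = 0/45 = 0*(1/45) = 0)
((d*(1*1))*(-4))*(57 - 3*g) = (-5/9*(-4))*(57 - 3*0) = (-5/9*1*(-4))*(57 + 0) = -5/9*(-4)*57 = (20/9)*57 = 380/3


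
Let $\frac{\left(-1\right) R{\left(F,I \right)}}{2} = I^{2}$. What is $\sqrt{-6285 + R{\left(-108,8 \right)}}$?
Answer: $11 i \sqrt{53} \approx 80.081 i$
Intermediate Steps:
$R{\left(F,I \right)} = - 2 I^{2}$
$\sqrt{-6285 + R{\left(-108,8 \right)}} = \sqrt{-6285 - 2 \cdot 8^{2}} = \sqrt{-6285 - 128} = \sqrt{-6413} = 11 i \sqrt{53}$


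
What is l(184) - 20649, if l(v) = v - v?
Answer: -20649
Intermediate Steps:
l(v) = 0
l(184) - 20649 = 0 - 20649 = -20649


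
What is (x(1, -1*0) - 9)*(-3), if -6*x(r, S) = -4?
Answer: 25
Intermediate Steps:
x(r, S) = ⅔ (x(r, S) = -⅙*(-4) = ⅔)
(x(1, -1*0) - 9)*(-3) = (⅔ - 9)*(-3) = -25/3*(-3) = 25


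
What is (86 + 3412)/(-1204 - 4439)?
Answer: -106/171 ≈ -0.61988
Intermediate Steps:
(86 + 3412)/(-1204 - 4439) = 3498/(-5643) = 3498*(-1/5643) = -106/171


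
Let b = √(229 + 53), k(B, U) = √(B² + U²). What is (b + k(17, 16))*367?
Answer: 367*√282 + 367*√545 ≈ 14731.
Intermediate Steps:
b = √282 ≈ 16.793
(b + k(17, 16))*367 = (√282 + √(17² + 16²))*367 = (√282 + √(289 + 256))*367 = (√282 + √545)*367 = 367*√282 + 367*√545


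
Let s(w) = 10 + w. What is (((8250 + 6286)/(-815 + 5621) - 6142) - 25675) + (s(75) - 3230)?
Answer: -84006418/2403 ≈ -34959.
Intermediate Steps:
(((8250 + 6286)/(-815 + 5621) - 6142) - 25675) + (s(75) - 3230) = (((8250 + 6286)/(-815 + 5621) - 6142) - 25675) + ((10 + 75) - 3230) = ((14536/4806 - 6142) - 25675) + (85 - 3230) = ((14536*(1/4806) - 6142) - 25675) - 3145 = ((7268/2403 - 6142) - 25675) - 3145 = (-14751958/2403 - 25675) - 3145 = -76448983/2403 - 3145 = -84006418/2403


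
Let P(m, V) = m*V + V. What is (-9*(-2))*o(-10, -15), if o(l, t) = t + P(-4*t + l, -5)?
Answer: -4860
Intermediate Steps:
P(m, V) = V + V*m (P(m, V) = V*m + V = V + V*m)
o(l, t) = -5 - 5*l + 21*t (o(l, t) = t - 5*(1 + (-4*t + l)) = t - 5*(1 + (l - 4*t)) = t - 5*(1 + l - 4*t) = t + (-5 - 5*l + 20*t) = -5 - 5*l + 21*t)
(-9*(-2))*o(-10, -15) = (-9*(-2))*(-5 - 5*(-10) + 21*(-15)) = 18*(-5 + 50 - 315) = 18*(-270) = -4860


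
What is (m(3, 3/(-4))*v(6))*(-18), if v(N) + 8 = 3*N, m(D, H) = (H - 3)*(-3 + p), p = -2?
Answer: -3375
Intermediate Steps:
m(D, H) = 15 - 5*H (m(D, H) = (H - 3)*(-3 - 2) = (-3 + H)*(-5) = 15 - 5*H)
v(N) = -8 + 3*N
(m(3, 3/(-4))*v(6))*(-18) = ((15 - 15/(-4))*(-8 + 3*6))*(-18) = ((15 - 15*(-1)/4)*(-8 + 18))*(-18) = ((15 - 5*(-¾))*10)*(-18) = ((15 + 15/4)*10)*(-18) = ((75/4)*10)*(-18) = (375/2)*(-18) = -3375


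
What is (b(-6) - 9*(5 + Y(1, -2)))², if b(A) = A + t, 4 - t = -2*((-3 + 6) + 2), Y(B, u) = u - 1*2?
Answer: 1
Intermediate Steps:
Y(B, u) = -2 + u (Y(B, u) = u - 2 = -2 + u)
t = 14 (t = 4 - (-2)*((-3 + 6) + 2) = 4 - (-2)*(3 + 2) = 4 - (-2)*5 = 4 - 1*(-10) = 4 + 10 = 14)
b(A) = 14 + A (b(A) = A + 14 = 14 + A)
(b(-6) - 9*(5 + Y(1, -2)))² = ((14 - 6) - 9*(5 + (-2 - 2)))² = (8 - 9*(5 - 4))² = (8 - 9*1)² = (8 - 9)² = (-1)² = 1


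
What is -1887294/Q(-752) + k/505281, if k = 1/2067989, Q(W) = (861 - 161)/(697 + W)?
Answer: 1549477951882108489/10449155499090 ≈ 1.4829e+5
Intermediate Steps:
Q(W) = 700/(697 + W)
k = 1/2067989 ≈ 4.8356e-7
-1887294/Q(-752) + k/505281 = -1887294/(700/(697 - 752)) + (1/2067989)/505281 = -1887294/(700/(-55)) + (1/2067989)*(1/505281) = -1887294/(700*(-1/55)) + 1/1044915549909 = -1887294/(-140/11) + 1/1044915549909 = -1887294*(-11/140) + 1/1044915549909 = 10380117/70 + 1/1044915549909 = 1549477951882108489/10449155499090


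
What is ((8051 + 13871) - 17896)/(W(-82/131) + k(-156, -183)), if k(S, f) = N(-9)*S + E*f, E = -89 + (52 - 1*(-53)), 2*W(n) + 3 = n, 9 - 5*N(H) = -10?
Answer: -5274060/4614623 ≈ -1.1429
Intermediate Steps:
N(H) = 19/5 (N(H) = 9/5 - 1/5*(-10) = 9/5 + 2 = 19/5)
W(n) = -3/2 + n/2
E = 16 (E = -89 + (52 + 53) = -89 + 105 = 16)
k(S, f) = 16*f + 19*S/5 (k(S, f) = 19*S/5 + 16*f = 16*f + 19*S/5)
((8051 + 13871) - 17896)/(W(-82/131) + k(-156, -183)) = ((8051 + 13871) - 17896)/((-3/2 + (-82/131)/2) + (16*(-183) + (19/5)*(-156))) = (21922 - 17896)/((-3/2 + (-82*1/131)/2) + (-2928 - 2964/5)) = 4026/((-3/2 + (1/2)*(-82/131)) - 17604/5) = 4026/((-3/2 - 41/131) - 17604/5) = 4026/(-475/262 - 17604/5) = 4026/(-4614623/1310) = 4026*(-1310/4614623) = -5274060/4614623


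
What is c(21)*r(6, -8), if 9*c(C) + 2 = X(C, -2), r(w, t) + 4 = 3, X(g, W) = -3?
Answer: 5/9 ≈ 0.55556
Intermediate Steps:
r(w, t) = -1 (r(w, t) = -4 + 3 = -1)
c(C) = -5/9 (c(C) = -2/9 + (⅑)*(-3) = -2/9 - ⅓ = -5/9)
c(21)*r(6, -8) = -5/9*(-1) = 5/9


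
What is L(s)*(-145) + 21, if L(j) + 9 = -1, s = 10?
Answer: 1471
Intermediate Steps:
L(j) = -10 (L(j) = -9 - 1 = -10)
L(s)*(-145) + 21 = -10*(-145) + 21 = 1450 + 21 = 1471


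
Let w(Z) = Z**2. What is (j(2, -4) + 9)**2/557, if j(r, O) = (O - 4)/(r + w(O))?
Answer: 5929/45117 ≈ 0.13141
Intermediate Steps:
j(r, O) = (-4 + O)/(r + O**2) (j(r, O) = (O - 4)/(r + O**2) = (-4 + O)/(r + O**2))
(j(2, -4) + 9)**2/557 = ((-4 - 4)/(2 + (-4)**2) + 9)**2/557 = (-8/(2 + 16) + 9)**2*(1/557) = (-8/18 + 9)**2*(1/557) = ((1/18)*(-8) + 9)**2*(1/557) = (-4/9 + 9)**2*(1/557) = (77/9)**2*(1/557) = (5929/81)*(1/557) = 5929/45117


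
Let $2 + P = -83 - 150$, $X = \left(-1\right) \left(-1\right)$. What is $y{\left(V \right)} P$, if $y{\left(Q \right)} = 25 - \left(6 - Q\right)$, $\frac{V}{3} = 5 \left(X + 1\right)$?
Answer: $-11515$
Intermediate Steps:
$X = 1$
$P = -235$ ($P = -2 - 233 = -235$)
$V = 30$ ($V = 3 \cdot 5 \left(1 + 1\right) = 3 \cdot 5 \cdot 2 = 3 \cdot 10 = 30$)
$y{\left(Q \right)} = 19 + Q$ ($y{\left(Q \right)} = 25 + \left(-6 + Q\right) = 19 + Q$)
$y{\left(V \right)} P = \left(19 + 30\right) \left(-235\right) = 49 \left(-235\right) = -11515$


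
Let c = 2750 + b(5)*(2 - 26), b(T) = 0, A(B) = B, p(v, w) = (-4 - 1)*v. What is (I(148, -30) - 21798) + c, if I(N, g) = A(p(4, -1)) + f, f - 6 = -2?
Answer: -19064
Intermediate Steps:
p(v, w) = -5*v
f = 4 (f = 6 - 2 = 4)
I(N, g) = -16 (I(N, g) = -5*4 + 4 = -20 + 4 = -16)
c = 2750 (c = 2750 + 0*(2 - 26) = 2750 + 0*(-24) = 2750 + 0 = 2750)
(I(148, -30) - 21798) + c = (-16 - 21798) + 2750 = -21814 + 2750 = -19064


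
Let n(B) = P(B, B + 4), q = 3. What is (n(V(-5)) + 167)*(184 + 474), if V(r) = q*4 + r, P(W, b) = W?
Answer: 114492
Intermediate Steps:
V(r) = 12 + r (V(r) = 3*4 + r = 12 + r)
n(B) = B
(n(V(-5)) + 167)*(184 + 474) = ((12 - 5) + 167)*(184 + 474) = (7 + 167)*658 = 174*658 = 114492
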